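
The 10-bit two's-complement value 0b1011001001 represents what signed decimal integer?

pattern = 1011001001 (MSB is 1 ⇒ negative)
Invert: 0100110110, add 1 → 0100110111 = 311, so the value is -311.
(Equivalently: 713 - 2^10 = 713 - 1024 = -311.)

-311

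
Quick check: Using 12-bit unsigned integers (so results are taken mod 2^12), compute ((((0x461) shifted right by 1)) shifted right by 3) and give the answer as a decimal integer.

70

0x461 = 010001100001
→ shifted right by 1 → 001000110000 = 560
→ shifted right by 3 → 000001000110 = 70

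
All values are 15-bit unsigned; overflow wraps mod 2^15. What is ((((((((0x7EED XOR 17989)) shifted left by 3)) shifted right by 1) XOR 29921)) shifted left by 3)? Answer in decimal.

0x7EED = 111111011101101
17989 = 100011001000101
→ XOR → 011100010101000 = 14504
→ shifted left by 3 (mod 2^15) → 100010101000000 = 17728
→ shifted right by 1 → 010001010100000 = 8864
29921 = 111010011100001
→ XOR → 101011001000001 = 22081
→ shifted left by 3 (mod 2^15) → 011001000001000 = 12808

12808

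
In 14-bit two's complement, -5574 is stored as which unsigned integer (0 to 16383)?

10810

5574 in 14 bits: 01010111000110
Invert: 10101000111001
Add 1:  10101000111010 = 10810
(Check: 2^14 - 5574 = 16384 - 5574 = 10810.)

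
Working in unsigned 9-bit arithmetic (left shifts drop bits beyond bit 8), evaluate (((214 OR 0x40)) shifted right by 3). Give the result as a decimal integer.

26

214 = 011010110
0x40 = 001000000
→ OR → 011010110 = 214
→ shifted right by 3 → 000011010 = 26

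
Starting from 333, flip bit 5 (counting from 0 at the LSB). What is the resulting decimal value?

x = 0101001101
bit 5 is currently 0; toggle it via x ^ (1 << 5) = x ^ 32
→ 0101101101 = 365

365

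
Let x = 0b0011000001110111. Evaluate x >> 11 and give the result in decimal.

x = 11000001110111
shift right by 11 → 00000000000110 = 6
(equivalently, floor(12407 / 2048))

6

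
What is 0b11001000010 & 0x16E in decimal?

a = 11001000010
0x16E = 00101101110
AND → 00001000010 = 66

66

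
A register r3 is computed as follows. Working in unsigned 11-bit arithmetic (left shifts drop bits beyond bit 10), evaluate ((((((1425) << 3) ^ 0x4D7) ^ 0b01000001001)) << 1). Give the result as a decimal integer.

1425 = 10110010001
→ << 3 (mod 2^11) → 10010001000 = 1160
0x4D7 = 10011010111
→ ^ → 00001011111 = 95
0b01000001001 = 01000001001
→ ^ → 01001010110 = 598
→ << 1 (mod 2^11) → 10010101100 = 1196

1196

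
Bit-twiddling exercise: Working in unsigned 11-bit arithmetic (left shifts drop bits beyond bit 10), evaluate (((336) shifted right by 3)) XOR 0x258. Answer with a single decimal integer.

626

336 = 00101010000
→ shifted right by 3 → 00000101010 = 42
0x258 = 01001011000
→ XOR → 01001110010 = 626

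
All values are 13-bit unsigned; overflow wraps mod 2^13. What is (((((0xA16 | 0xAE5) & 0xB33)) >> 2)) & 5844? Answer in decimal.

644

0xA16 = 0101000010110
0xAE5 = 0101011100101
→ | → 0101011110111 = 2807
0xB33 = 0101100110011
→ & → 0101000110011 = 2611
→ >> 2 → 0001010001100 = 652
5844 = 1011011010100
→ & → 0001010000100 = 644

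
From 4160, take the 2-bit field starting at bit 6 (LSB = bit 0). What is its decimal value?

1

v = 1000001000000
Shift right by 6: 1000001
Mask low 2 bits: 01 = 1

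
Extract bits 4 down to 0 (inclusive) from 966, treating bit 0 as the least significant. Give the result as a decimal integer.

6

v = 01111000110
Shift right by 0: 01111000110
Mask low 5 bits: 00110 = 6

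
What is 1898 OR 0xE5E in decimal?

1898 = 011101101010
0xE5E = 111001011110
 OR → 111101111110 = 3966

3966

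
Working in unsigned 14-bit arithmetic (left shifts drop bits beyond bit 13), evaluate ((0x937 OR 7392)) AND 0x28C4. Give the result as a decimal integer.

2244

0x937 = 00100100110111
7392 = 01110011100000
→ OR → 01110111110111 = 7671
0x28C4 = 10100011000100
→ AND → 00100011000100 = 2244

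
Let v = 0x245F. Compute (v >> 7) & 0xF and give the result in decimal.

8

v = 10010001011111
Shift right by 7: 1001000
Mask low 4 bits: 1000 = 8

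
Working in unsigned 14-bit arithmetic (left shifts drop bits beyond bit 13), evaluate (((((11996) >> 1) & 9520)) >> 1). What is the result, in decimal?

11996 = 10111011011100
→ >> 1 → 01011101101110 = 5998
9520 = 10010100110000
→ & → 00010100100000 = 1312
→ >> 1 → 00001010010000 = 656

656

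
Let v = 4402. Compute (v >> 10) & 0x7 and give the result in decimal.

v = 1000100110010
Shift right by 10: 100
Mask low 3 bits: 100 = 4

4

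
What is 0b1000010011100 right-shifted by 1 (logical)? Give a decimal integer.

2126

x = 1000010011100
shift right by 1 → 0100001001110 = 2126
(equivalently, floor(4252 / 2))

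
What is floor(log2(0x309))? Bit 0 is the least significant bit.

0x309 = 1100001001
The topmost 1 is at position 9 (since 2^9 = 512 ≤ 777 < 1024).

9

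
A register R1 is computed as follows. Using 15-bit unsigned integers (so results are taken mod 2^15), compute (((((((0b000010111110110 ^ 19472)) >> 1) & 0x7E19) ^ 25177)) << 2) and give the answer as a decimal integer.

6432

0b000010111110110 = 000010111110110
19472 = 100110000010000
→ ^ → 100100111100110 = 18918
→ >> 1 → 010010011110011 = 9459
0x7E19 = 111111000011001
→ & → 010010000010001 = 9233
25177 = 110001001011001
→ ^ → 100011001001000 = 17992
→ << 2 (mod 2^15) → 001100100100000 = 6432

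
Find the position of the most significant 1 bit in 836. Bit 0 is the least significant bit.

836 = 1101000100
The topmost 1 is at position 9 (since 2^9 = 512 ≤ 836 < 1024).

9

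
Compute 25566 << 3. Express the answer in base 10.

25566 = 000110001111011110
shift left by 3 → 110001111011110000 = 204528
(equivalently, 25566 × 2^3 = 25566 × 8)

204528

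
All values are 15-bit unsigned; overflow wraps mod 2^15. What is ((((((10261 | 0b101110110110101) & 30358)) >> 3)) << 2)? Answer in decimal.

10261 = 010100000010101
0b101110110110101 = 101110110110101
→ | → 111110110110101 = 32181
30358 = 111011010010110
→ & → 111010010010100 = 29844
→ >> 3 → 000111010010010 = 3730
→ << 2 (mod 2^15) → 011101001001000 = 14920

14920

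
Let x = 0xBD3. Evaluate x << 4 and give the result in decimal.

0xBD3 = 0000101111010011
shift left by 4 → 1011110100110000 = 48432
(equivalently, 3027 × 2^4 = 3027 × 16)

48432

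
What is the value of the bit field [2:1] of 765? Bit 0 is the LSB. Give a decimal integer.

v = 1011111101
Shift right by 1: 101111110
Mask low 2 bits: 10 = 2

2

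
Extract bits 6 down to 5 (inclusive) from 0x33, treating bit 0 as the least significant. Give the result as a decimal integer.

1

v = 00000110011
Shift right by 5: 000001
Mask low 2 bits: 01 = 1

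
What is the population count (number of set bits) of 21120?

21120 = 101001010000000
Count the 1s: 1 + 1 + 1 + 1 = 4

4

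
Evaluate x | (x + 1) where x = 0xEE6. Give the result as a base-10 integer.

x = 111011100110 = 3814
x + 1 = 111011100111
OR    = 111011100111 = 3815
(x | (x + 1) sets the lowest cleared bit.)

3815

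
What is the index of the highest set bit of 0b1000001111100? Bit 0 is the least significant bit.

12

0b1000001111100 = 1000001111100
The topmost 1 is at position 12 (since 2^12 = 4096 ≤ 4220 < 8192).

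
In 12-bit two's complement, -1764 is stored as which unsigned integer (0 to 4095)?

1764 in 12 bits: 011011100100
Invert: 100100011011
Add 1:  100100011100 = 2332
(Check: 2^12 - 1764 = 4096 - 1764 = 2332.)

2332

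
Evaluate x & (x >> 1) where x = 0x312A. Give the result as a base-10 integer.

x = 11000100101010 = 12586
x>>1 = 01100010010101
AND  = 01000000000000 = 4096
(x & (x >> 1) has a 1 wherever x has two consecutive 1 bits.)

4096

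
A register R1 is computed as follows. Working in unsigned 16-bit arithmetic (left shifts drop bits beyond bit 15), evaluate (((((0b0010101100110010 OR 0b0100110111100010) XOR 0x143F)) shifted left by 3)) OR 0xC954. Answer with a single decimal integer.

57212

0b0010101100110010 = 0010101100110010
0b0100110111100010 = 0100110111100010
→ OR → 0110111111110010 = 28658
0x143F = 0001010000111111
→ XOR → 0111101111001101 = 31693
→ shifted left by 3 (mod 2^16) → 1101111001101000 = 56936
0xC954 = 1100100101010100
→ OR → 1101111101111100 = 57212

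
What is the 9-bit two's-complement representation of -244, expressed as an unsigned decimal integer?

244 in 9 bits: 011110100
Invert: 100001011
Add 1:  100001100 = 268
(Check: 2^9 - 244 = 512 - 244 = 268.)

268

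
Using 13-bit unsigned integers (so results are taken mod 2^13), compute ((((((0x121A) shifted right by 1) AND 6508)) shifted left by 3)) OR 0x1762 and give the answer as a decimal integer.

8034

0x121A = 1001000011010
→ shifted right by 1 → 0100100001101 = 2317
6508 = 1100101101100
→ AND → 0100100001100 = 2316
→ shifted left by 3 (mod 2^13) → 0100001100000 = 2144
0x1762 = 1011101100010
→ OR → 1111101100010 = 8034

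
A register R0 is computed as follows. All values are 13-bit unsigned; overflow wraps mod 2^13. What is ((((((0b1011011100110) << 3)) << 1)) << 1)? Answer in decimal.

0b1011011100110 = 1011011100110
→ << 3 (mod 2^13) → 1011100110000 = 5936
→ << 1 (mod 2^13) → 0111001100000 = 3680
→ << 1 (mod 2^13) → 1110011000000 = 7360

7360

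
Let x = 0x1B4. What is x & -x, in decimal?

x = 110110100 = 436
-x (two's complement) = …001001100
AND   = 000000100 = 4
(x & -x isolates the lowest set bit of x.)

4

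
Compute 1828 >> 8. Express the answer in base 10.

7

1828 = 11100100100
shift right by 8 → 00000000111 = 7
(equivalently, floor(1828 / 256))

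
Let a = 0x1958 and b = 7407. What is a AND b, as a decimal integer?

0x1958 = 1100101011000
7407 = 1110011101111
AND → 1100001001000 = 6216

6216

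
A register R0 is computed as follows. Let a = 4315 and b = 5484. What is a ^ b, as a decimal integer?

4315 = 1000011011011
5484 = 1010101101100
XOR → 0010110110111 = 1463

1463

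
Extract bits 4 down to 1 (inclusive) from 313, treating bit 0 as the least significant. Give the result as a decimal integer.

v = 100111001
Shift right by 1: 10011100
Mask low 4 bits: 1100 = 12

12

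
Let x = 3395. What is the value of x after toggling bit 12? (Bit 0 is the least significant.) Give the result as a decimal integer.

x = 0110101000011
bit 12 is currently 0; toggle it via x ^ (1 << 12) = x ^ 4096
→ 1110101000011 = 7491

7491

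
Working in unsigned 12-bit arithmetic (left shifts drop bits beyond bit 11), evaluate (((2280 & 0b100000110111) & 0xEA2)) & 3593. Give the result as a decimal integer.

2280 = 100011101000
0b100000110111 = 100000110111
→ & → 100000100000 = 2080
0xEA2 = 111010100010
→ & → 100000100000 = 2080
3593 = 111000001001
→ & → 100000000000 = 2048

2048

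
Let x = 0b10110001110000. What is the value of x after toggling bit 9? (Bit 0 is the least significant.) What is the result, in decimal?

11888

x = 10110001110000
bit 9 is currently 0; toggle it via x ^ (1 << 9) = x ^ 512
→ 10111001110000 = 11888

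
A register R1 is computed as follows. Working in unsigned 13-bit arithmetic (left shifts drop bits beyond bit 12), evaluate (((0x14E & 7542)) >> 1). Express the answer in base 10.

0x14E = 0000101001110
7542 = 1110101110110
→ & → 0000101000110 = 326
→ >> 1 → 0000010100011 = 163

163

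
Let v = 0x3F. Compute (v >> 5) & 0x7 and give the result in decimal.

v = 000111111
Shift right by 5: 0001
Mask low 3 bits: 001 = 1

1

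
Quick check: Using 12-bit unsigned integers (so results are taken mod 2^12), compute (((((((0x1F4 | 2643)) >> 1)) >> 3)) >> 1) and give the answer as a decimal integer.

95

0x1F4 = 000111110100
2643 = 101001010011
→ | → 101111110111 = 3063
→ >> 1 → 010111111011 = 1531
→ >> 3 → 000010111111 = 191
→ >> 1 → 000001011111 = 95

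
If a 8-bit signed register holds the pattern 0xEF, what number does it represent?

pattern = 11101111 (MSB is 1 ⇒ negative)
Invert: 00010000, add 1 → 00010001 = 17, so the value is -17.
(Equivalently: 239 - 2^8 = 239 - 256 = -17.)

-17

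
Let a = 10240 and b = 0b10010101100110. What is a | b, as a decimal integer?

10240 = 10100000000000
b = 10010101100110
 OR → 10110101100110 = 11622

11622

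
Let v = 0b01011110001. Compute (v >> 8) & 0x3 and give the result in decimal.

2

v = 01011110001
Shift right by 8: 010
Mask low 2 bits: 10 = 2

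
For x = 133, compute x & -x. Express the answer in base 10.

1

x = 10000101 = 133
-x (two's complement) = …01111011
AND   = 00000001 = 1
(x & -x isolates the lowest set bit of x.)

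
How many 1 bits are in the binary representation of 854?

6

854 = 1101010110
Count the 1s: 1 + 1 + 1 + 1 + 1 + 1 = 6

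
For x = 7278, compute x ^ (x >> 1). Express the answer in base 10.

x = 1110001101110 = 7278
x>>1 = 0111000110111
XOR  = 1001001011001 = 4697
(x ^ (x >> 1) gives the standard binary-reflected Gray code of x.)

4697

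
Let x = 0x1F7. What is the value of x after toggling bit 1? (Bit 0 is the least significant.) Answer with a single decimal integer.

x = 0111110111
bit 1 is currently 1; toggle it via x ^ (1 << 1) = x ^ 2
→ 0111110101 = 501

501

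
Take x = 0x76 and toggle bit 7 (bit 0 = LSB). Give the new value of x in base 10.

246

x = 001110110
bit 7 is currently 0; toggle it via x ^ (1 << 7) = x ^ 128
→ 011110110 = 246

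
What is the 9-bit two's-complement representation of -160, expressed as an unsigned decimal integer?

352

160 in 9 bits: 010100000
Invert: 101011111
Add 1:  101100000 = 352
(Check: 2^9 - 160 = 512 - 160 = 352.)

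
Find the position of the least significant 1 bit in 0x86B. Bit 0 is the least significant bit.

0

0x86B = 100001101011
Trailing zeros: 0, so the lowest set bit is bit 0 (value 1).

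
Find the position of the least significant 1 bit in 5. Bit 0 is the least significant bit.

5 = 101
Trailing zeros: 0, so the lowest set bit is bit 0 (value 1).

0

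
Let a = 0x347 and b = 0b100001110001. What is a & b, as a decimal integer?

0x347 = 001101000111
b = 100001110001
AND → 000001000001 = 65

65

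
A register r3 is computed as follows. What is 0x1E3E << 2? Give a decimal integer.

0x1E3E = 001111000111110
shift left by 2 → 111100011111000 = 30968
(equivalently, 7742 × 2^2 = 7742 × 4)

30968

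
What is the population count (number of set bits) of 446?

7

446 = 110111110
Count the 1s: 1 + 1 + 1 + 1 + 1 + 1 + 1 = 7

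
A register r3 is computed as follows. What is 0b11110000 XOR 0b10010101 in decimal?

a = 11110000
b = 10010101
XOR → 01100101 = 101

101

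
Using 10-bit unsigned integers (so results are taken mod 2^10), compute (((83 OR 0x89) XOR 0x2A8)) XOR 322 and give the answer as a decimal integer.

83 = 0001010011
0x89 = 0010001001
→ OR → 0011011011 = 219
0x2A8 = 1010101000
→ XOR → 1001110011 = 627
322 = 0101000010
→ XOR → 1100110001 = 817

817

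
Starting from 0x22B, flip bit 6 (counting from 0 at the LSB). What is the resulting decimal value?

x = 0001000101011
bit 6 is currently 0; toggle it via x ^ (1 << 6) = x ^ 64
→ 0001001101011 = 619

619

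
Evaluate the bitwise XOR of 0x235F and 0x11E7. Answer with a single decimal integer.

0x235F = 10001101011111
0x11E7 = 01000111100111
XOR → 11001010111000 = 12984

12984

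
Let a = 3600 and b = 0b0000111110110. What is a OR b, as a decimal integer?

3600 = 111000010000
b = 000111110110
 OR → 111111110110 = 4086

4086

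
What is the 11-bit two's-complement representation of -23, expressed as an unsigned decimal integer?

2025

23 in 11 bits: 00000010111
Invert: 11111101000
Add 1:  11111101001 = 2025
(Check: 2^11 - 23 = 2048 - 23 = 2025.)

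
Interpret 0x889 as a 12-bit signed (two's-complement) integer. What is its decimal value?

pattern = 100010001001 (MSB is 1 ⇒ negative)
Invert: 011101110110, add 1 → 011101110111 = 1911, so the value is -1911.
(Equivalently: 2185 - 2^12 = 2185 - 4096 = -1911.)

-1911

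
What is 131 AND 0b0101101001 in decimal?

1

131 = 010000011
b = 101101001
AND → 000000001 = 1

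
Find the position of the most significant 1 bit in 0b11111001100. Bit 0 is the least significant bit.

0b11111001100 = 11111001100
The topmost 1 is at position 10 (since 2^10 = 1024 ≤ 1996 < 2048).

10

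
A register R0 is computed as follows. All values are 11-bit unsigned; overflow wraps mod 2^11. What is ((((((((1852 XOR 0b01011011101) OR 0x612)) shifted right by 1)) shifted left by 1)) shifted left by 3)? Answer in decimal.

1936

1852 = 11100111100
0b01011011101 = 01011011101
→ XOR → 10111100001 = 1505
0x612 = 11000010010
→ OR → 11111110011 = 2035
→ shifted right by 1 → 01111111001 = 1017
→ shifted left by 1 (mod 2^11) → 11111110010 = 2034
→ shifted left by 3 (mod 2^11) → 11110010000 = 1936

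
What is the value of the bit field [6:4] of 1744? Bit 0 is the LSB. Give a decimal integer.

5

v = 11011010000
Shift right by 4: 1101101
Mask low 3 bits: 101 = 5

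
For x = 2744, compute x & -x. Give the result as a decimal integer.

8

x = 101010111000 = 2744
-x (two's complement) = …010101001000
AND   = 000000001000 = 8
(x & -x isolates the lowest set bit of x.)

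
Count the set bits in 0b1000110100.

4

n = 1000110100
Count the 1s: 1 + 1 + 1 + 1 = 4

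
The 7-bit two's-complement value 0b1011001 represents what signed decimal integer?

pattern = 1011001 (MSB is 1 ⇒ negative)
Invert: 0100110, add 1 → 0100111 = 39, so the value is -39.
(Equivalently: 89 - 2^7 = 89 - 128 = -39.)

-39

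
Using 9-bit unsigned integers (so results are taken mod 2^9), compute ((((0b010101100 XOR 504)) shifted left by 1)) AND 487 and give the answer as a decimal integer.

160

0b010101100 = 010101100
504 = 111111000
→ XOR → 101010100 = 340
→ shifted left by 1 (mod 2^9) → 010101000 = 168
487 = 111100111
→ AND → 010100000 = 160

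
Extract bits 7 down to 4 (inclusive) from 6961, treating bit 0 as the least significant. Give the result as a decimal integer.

v = 1101100110001
Shift right by 4: 110110011
Mask low 4 bits: 0011 = 3

3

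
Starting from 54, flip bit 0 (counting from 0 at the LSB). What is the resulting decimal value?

x = 00110110
bit 0 is currently 0; toggle it via x ^ (1 << 0) = x ^ 1
→ 00110111 = 55

55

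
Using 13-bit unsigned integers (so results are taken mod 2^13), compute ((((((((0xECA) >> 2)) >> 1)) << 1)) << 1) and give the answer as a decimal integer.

1892

0xECA = 0111011001010
→ >> 2 → 0001110110010 = 946
→ >> 1 → 0000111011001 = 473
→ << 1 (mod 2^13) → 0001110110010 = 946
→ << 1 (mod 2^13) → 0011101100100 = 1892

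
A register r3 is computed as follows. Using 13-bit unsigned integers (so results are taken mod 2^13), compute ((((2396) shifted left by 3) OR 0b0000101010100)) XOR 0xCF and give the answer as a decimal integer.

2875

2396 = 0100101011100
→ shifted left by 3 (mod 2^13) → 0101011100000 = 2784
0b0000101010100 = 0000101010100
→ OR → 0101111110100 = 3060
0xCF = 0000011001111
→ XOR → 0101100111011 = 2875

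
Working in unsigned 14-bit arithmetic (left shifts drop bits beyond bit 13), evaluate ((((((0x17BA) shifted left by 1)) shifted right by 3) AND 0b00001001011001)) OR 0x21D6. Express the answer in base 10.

8670

0x17BA = 01011110111010
→ shifted left by 1 (mod 2^14) → 10111101110100 = 12148
→ shifted right by 3 → 00010111101110 = 1518
0b00001001011001 = 00001001011001
→ AND → 00000001001000 = 72
0x21D6 = 10000111010110
→ OR → 10000111011110 = 8670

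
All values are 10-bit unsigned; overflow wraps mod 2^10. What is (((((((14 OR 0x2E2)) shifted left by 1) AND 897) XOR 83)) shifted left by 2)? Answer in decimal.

844

14 = 0000001110
0x2E2 = 1011100010
→ OR → 1011101110 = 750
→ shifted left by 1 (mod 2^10) → 0111011100 = 476
897 = 1110000001
→ AND → 0110000000 = 384
83 = 0001010011
→ XOR → 0111010011 = 467
→ shifted left by 2 (mod 2^10) → 1101001100 = 844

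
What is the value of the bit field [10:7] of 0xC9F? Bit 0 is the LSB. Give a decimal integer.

9

v = 000110010011111
Shift right by 7: 00011001
Mask low 4 bits: 1001 = 9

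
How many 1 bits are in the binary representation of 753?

6

753 = 1011110001
Count the 1s: 1 + 1 + 1 + 1 + 1 + 1 = 6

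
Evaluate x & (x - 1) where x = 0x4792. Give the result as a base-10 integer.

x = 100011110010010 = 18322
x - 1 = 100011110010001
AND   = 100011110010000 = 18320
(x & (x - 1) clears the lowest set bit of x.)

18320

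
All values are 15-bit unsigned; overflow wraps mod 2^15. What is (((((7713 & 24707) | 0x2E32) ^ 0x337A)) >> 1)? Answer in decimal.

7713 = 001111000100001
24707 = 110000010000011
→ & → 000000000000001 = 1
0x2E32 = 010111000110010
→ | → 010111000110011 = 11827
0x337A = 011001101111010
→ ^ → 001110101001001 = 7497
→ >> 1 → 000111010100100 = 3748

3748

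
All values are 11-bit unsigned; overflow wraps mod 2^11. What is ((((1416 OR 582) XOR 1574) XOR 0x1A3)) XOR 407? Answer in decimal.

1416 = 10110001000
582 = 01001000110
→ OR → 11111001110 = 1998
1574 = 11000100110
→ XOR → 00111101000 = 488
0x1A3 = 00110100011
→ XOR → 00001001011 = 75
407 = 00110010111
→ XOR → 00111011100 = 476

476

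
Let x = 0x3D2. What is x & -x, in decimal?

x = 1111010010 = 978
-x (two's complement) = …0000101110
AND   = 0000000010 = 2
(x & -x isolates the lowest set bit of x.)

2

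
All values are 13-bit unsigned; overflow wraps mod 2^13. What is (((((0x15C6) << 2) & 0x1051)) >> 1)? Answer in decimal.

2056

0x15C6 = 1010111000110
→ << 2 (mod 2^13) → 1011100011000 = 5912
0x1051 = 1000001010001
→ & → 1000000010000 = 4112
→ >> 1 → 0100000001000 = 2056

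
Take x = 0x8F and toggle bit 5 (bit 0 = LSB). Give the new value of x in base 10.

175

x = 010001111
bit 5 is currently 0; toggle it via x ^ (1 << 5) = x ^ 32
→ 010101111 = 175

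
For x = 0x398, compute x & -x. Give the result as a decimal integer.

8

x = 1110011000 = 920
-x (two's complement) = …0001101000
AND   = 0000001000 = 8
(x & -x isolates the lowest set bit of x.)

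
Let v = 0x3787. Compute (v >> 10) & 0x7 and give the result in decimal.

v = 11011110000111
Shift right by 10: 1101
Mask low 3 bits: 101 = 5

5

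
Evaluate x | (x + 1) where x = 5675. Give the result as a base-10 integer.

x = 1011000101011 = 5675
x + 1 = 1011000101100
OR    = 1011000101111 = 5679
(x | (x + 1) sets the lowest cleared bit.)

5679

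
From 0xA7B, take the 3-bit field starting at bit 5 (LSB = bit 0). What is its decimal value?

3

v = 101001111011
Shift right by 5: 1010011
Mask low 3 bits: 011 = 3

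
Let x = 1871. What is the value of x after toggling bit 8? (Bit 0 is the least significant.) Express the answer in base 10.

1615

x = 011101001111
bit 8 is currently 1; toggle it via x ^ (1 << 8) = x ^ 256
→ 011001001111 = 1615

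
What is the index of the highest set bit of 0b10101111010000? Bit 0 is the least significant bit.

0b10101111010000 = 10101111010000
The topmost 1 is at position 13 (since 2^13 = 8192 ≤ 11216 < 16384).

13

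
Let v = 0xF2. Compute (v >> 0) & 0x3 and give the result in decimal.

2

v = 11110010
Shift right by 0: 11110010
Mask low 2 bits: 10 = 2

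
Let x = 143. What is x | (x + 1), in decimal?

159

x = 10001111 = 143
x + 1 = 10010000
OR    = 10011111 = 159
(x | (x + 1) sets the lowest cleared bit.)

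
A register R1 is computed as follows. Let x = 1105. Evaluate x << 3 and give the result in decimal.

8840

1105 = 00010001010001
shift left by 3 → 10001010001000 = 8840
(equivalently, 1105 × 2^3 = 1105 × 8)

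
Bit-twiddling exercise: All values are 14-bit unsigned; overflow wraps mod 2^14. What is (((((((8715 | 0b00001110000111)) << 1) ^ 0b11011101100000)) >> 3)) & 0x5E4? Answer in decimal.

1028

8715 = 10001000001011
0b00001110000111 = 00001110000111
→ | → 10001110001111 = 9103
→ << 1 (mod 2^14) → 00011100011110 = 1822
0b11011101100000 = 11011101100000
→ ^ → 11000001111110 = 12414
→ >> 3 → 00011000001111 = 1551
0x5E4 = 00010111100100
→ & → 00010000000100 = 1028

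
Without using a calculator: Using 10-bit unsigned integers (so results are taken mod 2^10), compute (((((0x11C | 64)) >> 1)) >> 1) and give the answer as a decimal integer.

87

0x11C = 0100011100
64 = 0001000000
→ | → 0101011100 = 348
→ >> 1 → 0010101110 = 174
→ >> 1 → 0001010111 = 87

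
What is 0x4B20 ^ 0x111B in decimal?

0x4B20 = 100101100100000
0x111B = 001000100011011
XOR → 101101000111011 = 23099

23099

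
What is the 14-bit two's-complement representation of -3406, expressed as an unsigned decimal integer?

12978

3406 in 14 bits: 00110101001110
Invert: 11001010110001
Add 1:  11001010110010 = 12978
(Check: 2^14 - 3406 = 16384 - 3406 = 12978.)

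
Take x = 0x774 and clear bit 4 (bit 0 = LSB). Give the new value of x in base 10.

x = 011101110100
bit 4 is currently 1; clear it via x & ~(1 << 4) = x & ~16
→ 011101100100 = 1892

1892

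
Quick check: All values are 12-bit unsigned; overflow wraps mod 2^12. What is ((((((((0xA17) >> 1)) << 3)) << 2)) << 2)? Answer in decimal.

1408

0xA17 = 101000010111
→ >> 1 → 010100001011 = 1291
→ << 3 (mod 2^12) → 100001011000 = 2136
→ << 2 (mod 2^12) → 000101100000 = 352
→ << 2 (mod 2^12) → 010110000000 = 1408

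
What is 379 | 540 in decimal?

895

379 = 0101111011
540 = 1000011100
 OR → 1101111111 = 895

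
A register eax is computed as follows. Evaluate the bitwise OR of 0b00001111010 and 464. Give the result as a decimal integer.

a = 001111010
464 = 111010000
 OR → 111111010 = 506

506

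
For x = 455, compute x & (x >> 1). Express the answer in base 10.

x = 111000111 = 455
x>>1 = 011100011
AND  = 011000011 = 195
(x & (x >> 1) has a 1 wherever x has two consecutive 1 bits.)

195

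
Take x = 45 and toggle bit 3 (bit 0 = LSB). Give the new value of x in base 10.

37

x = 0000101101
bit 3 is currently 1; toggle it via x ^ (1 << 3) = x ^ 8
→ 0000100101 = 37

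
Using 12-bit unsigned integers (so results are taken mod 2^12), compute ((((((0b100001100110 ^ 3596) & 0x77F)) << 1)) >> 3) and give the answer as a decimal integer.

0b100001100110 = 100001100110
3596 = 111000001100
→ ^ → 011001101010 = 1642
0x77F = 011101111111
→ & → 011001101010 = 1642
→ << 1 (mod 2^12) → 110011010100 = 3284
→ >> 3 → 000110011010 = 410

410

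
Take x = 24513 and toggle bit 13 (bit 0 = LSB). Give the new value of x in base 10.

x = 101111111000001
bit 13 is currently 0; toggle it via x ^ (1 << 13) = x ^ 8192
→ 111111111000001 = 32705

32705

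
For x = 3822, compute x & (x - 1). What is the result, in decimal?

3820

x = 111011101110 = 3822
x - 1 = 111011101101
AND   = 111011101100 = 3820
(x & (x - 1) clears the lowest set bit of x.)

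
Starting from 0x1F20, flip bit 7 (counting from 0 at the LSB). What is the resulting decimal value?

8096

x = 1111100100000
bit 7 is currently 0; toggle it via x ^ (1 << 7) = x ^ 128
→ 1111110100000 = 8096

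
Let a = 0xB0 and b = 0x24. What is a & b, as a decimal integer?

32

0xB0 = 10110000
0x24 = 00100100
AND → 00100000 = 32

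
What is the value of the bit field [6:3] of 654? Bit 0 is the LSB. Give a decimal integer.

v = 00001010001110
Shift right by 3: 00001010001
Mask low 4 bits: 0001 = 1

1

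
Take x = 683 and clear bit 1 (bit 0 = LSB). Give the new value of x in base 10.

x = 1010101011
bit 1 is currently 1; clear it via x & ~(1 << 1) = x & ~2
→ 1010101001 = 681

681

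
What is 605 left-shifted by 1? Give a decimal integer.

1210

605 = 01001011101
shift left by 1 → 10010111010 = 1210
(equivalently, 605 × 2^1 = 605 × 2)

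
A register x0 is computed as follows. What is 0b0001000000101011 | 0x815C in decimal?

37247

a = 0001000000101011
0x815C = 1000000101011100
 OR → 1001000101111111 = 37247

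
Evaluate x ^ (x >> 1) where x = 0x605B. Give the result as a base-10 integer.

20598

x = 110000001011011 = 24667
x>>1 = 011000000101101
XOR  = 101000001110110 = 20598
(x ^ (x >> 1) gives the standard binary-reflected Gray code of x.)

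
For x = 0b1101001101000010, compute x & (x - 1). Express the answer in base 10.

x = 1101001101000010 = 54082
x - 1 = 1101001101000001
AND   = 1101001101000000 = 54080
(x & (x - 1) clears the lowest set bit of x.)

54080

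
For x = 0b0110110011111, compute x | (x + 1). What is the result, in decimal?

3519

x = 110110011111 = 3487
x + 1 = 110110100000
OR    = 110110111111 = 3519
(x | (x + 1) sets the lowest cleared bit.)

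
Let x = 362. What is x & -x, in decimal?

x = 101101010 = 362
-x (two's complement) = …010010110
AND   = 000000010 = 2
(x & -x isolates the lowest set bit of x.)

2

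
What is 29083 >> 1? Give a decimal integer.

14541

29083 = 111000110011011
shift right by 1 → 011100011001101 = 14541
(equivalently, floor(29083 / 2))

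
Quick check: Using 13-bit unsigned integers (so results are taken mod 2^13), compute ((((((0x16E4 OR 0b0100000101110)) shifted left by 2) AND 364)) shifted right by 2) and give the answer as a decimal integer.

74

0x16E4 = 1011011100100
0b0100000101110 = 0100000101110
→ OR → 1111011101110 = 7918
→ shifted left by 2 (mod 2^13) → 1101110111000 = 7096
364 = 0000101101100
→ AND → 0000100101000 = 296
→ shifted right by 2 → 0000001001010 = 74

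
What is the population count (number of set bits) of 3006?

3006 = 101110111110
Count the 1s: 1 + 1 + 1 + 1 + 1 + 1 + 1 + 1 + 1 = 9

9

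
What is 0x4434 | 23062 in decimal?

24118

0x4434 = 100010000110100
23062 = 101101000010110
 OR → 101111000110110 = 24118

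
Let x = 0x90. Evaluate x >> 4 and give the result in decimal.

0x90 = 10010000
shift right by 4 → 00001001 = 9
(equivalently, floor(144 / 16))

9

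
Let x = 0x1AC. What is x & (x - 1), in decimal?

x = 110101100 = 428
x - 1 = 110101011
AND   = 110101000 = 424
(x & (x - 1) clears the lowest set bit of x.)

424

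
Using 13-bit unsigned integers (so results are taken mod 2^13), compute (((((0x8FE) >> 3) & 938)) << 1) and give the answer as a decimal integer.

532

0x8FE = 0100011111110
→ >> 3 → 0000100011111 = 287
938 = 0001110101010
→ & → 0000100001010 = 266
→ << 1 (mod 2^13) → 0001000010100 = 532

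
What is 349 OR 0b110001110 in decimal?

349 = 101011101
b = 110001110
 OR → 111011111 = 479

479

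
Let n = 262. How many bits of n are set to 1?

262 = 100000110
Count the 1s: 1 + 1 + 1 = 3

3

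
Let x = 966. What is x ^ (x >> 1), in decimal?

x = 1111000110 = 966
x>>1 = 0111100011
XOR  = 1000100101 = 549
(x ^ (x >> 1) gives the standard binary-reflected Gray code of x.)

549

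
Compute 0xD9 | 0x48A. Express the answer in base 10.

0xD9 = 00011011001
0x48A = 10010001010
 OR → 10011011011 = 1243

1243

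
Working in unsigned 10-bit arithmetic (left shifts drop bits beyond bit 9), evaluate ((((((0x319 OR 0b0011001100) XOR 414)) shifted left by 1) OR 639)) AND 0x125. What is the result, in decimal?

37

0x319 = 1100011001
0b0011001100 = 0011001100
→ OR → 1111011101 = 989
414 = 0110011110
→ XOR → 1001000011 = 579
→ shifted left by 1 (mod 2^10) → 0010000110 = 134
639 = 1001111111
→ OR → 1011111111 = 767
0x125 = 0100100101
→ AND → 0000100101 = 37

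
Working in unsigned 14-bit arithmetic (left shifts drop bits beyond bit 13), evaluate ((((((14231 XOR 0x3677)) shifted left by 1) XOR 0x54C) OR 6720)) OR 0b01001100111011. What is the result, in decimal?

8191

14231 = 11011110010111
0x3677 = 11011001110111
→ XOR → 00000111100000 = 480
→ shifted left by 1 (mod 2^14) → 00001111000000 = 960
0x54C = 00010101001100
→ XOR → 00011010001100 = 1676
6720 = 01101001000000
→ OR → 01111011001100 = 7884
0b01001100111011 = 01001100111011
→ OR → 01111111111111 = 8191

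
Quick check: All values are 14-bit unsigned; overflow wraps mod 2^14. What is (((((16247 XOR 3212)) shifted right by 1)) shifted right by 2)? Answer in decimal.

16247 = 11111101110111
3212 = 00110010001100
→ XOR → 11001111111011 = 13307
→ shifted right by 1 → 01100111111101 = 6653
→ shifted right by 2 → 00011001111111 = 1663

1663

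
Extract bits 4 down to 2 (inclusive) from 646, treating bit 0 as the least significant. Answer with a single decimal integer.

1

v = 0001010000110
Shift right by 2: 00010100001
Mask low 3 bits: 001 = 1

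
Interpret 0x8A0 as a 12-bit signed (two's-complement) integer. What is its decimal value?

pattern = 100010100000 (MSB is 1 ⇒ negative)
Invert: 011101011111, add 1 → 011101100000 = 1888, so the value is -1888.
(Equivalently: 2208 - 2^12 = 2208 - 4096 = -1888.)

-1888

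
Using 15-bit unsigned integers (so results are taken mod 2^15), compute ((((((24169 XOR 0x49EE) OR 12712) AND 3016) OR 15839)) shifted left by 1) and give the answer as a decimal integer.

32702

24169 = 101111001101001
0x49EE = 100100111101110
→ XOR → 001011110000111 = 6023
12712 = 011000110101000
→ OR → 011011110101111 = 14255
3016 = 000101111001000
→ AND → 000001110001000 = 904
15839 = 011110111011111
→ OR → 011111111011111 = 16351
→ shifted left by 1 (mod 2^15) → 111111110111110 = 32702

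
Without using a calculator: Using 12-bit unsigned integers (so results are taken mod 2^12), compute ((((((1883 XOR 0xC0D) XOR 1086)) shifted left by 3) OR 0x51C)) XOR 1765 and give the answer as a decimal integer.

1883 = 011101011011
0xC0D = 110000001101
→ XOR → 101101010110 = 2902
1086 = 010000111110
→ XOR → 111101101000 = 3944
→ shifted left by 3 (mod 2^12) → 101101000000 = 2880
0x51C = 010100011100
→ OR → 111101011100 = 3932
1765 = 011011100101
→ XOR → 100110111001 = 2489

2489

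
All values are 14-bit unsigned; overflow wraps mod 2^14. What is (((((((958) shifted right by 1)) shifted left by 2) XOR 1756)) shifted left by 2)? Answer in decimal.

958 = 00001110111110
→ shifted right by 1 → 00000111011111 = 479
→ shifted left by 2 (mod 2^14) → 00011101111100 = 1916
1756 = 00011011011100
→ XOR → 00000110100000 = 416
→ shifted left by 2 (mod 2^14) → 00011010000000 = 1664

1664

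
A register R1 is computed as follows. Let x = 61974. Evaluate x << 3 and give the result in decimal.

495792

61974 = 0001111001000010110
shift left by 3 → 1111001000010110000 = 495792
(equivalently, 61974 × 2^3 = 61974 × 8)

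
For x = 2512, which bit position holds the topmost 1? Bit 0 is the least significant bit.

11

2512 = 100111010000
The topmost 1 is at position 11 (since 2^11 = 2048 ≤ 2512 < 4096).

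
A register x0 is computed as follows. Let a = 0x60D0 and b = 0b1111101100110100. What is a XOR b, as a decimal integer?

39908

0x60D0 = 0110000011010000
b = 1111101100110100
XOR → 1001101111100100 = 39908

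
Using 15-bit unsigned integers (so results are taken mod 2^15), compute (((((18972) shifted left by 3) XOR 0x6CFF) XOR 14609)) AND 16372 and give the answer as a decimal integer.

1284

18972 = 100101000011100
→ shifted left by 3 (mod 2^15) → 101000011100000 = 20704
0x6CFF = 110110011111111
→ XOR → 011110000011111 = 15391
14609 = 011100100010001
→ XOR → 000010100001110 = 1294
16372 = 011111111110100
→ AND → 000010100000100 = 1284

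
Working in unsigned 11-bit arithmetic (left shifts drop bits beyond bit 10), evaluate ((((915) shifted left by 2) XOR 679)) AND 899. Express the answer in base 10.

915 = 01110010011
→ shifted left by 2 (mod 2^11) → 11001001100 = 1612
679 = 01010100111
→ XOR → 10011101011 = 1259
899 = 01110000011
→ AND → 00010000011 = 131

131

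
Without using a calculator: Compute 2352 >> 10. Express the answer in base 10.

2

2352 = 100100110000
shift right by 10 → 000000000010 = 2
(equivalently, floor(2352 / 1024))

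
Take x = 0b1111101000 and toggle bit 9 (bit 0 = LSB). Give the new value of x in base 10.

488

x = 1111101000
bit 9 is currently 1; toggle it via x ^ (1 << 9) = x ^ 512
→ 0111101000 = 488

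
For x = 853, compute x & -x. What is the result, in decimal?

x = 1101010101 = 853
-x (two's complement) = …0010101011
AND   = 0000000001 = 1
(x & -x isolates the lowest set bit of x.)

1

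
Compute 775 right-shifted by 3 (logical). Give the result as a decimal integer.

775 = 1100000111
shift right by 3 → 0001100000 = 96
(equivalently, floor(775 / 8))

96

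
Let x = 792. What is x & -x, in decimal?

8

x = 1100011000 = 792
-x (two's complement) = …0011101000
AND   = 0000001000 = 8
(x & -x isolates the lowest set bit of x.)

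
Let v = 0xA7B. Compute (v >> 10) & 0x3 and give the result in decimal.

v = 0101001111011
Shift right by 10: 010
Mask low 2 bits: 10 = 2

2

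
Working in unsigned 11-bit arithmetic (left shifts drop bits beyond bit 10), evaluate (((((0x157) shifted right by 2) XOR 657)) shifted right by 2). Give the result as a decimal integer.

177

0x157 = 00101010111
→ shifted right by 2 → 00001010101 = 85
657 = 01010010001
→ XOR → 01011000100 = 708
→ shifted right by 2 → 00010110001 = 177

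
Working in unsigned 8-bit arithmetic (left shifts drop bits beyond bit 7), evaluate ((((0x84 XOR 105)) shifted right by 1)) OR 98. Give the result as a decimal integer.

0x84 = 10000100
105 = 01101001
→ XOR → 11101101 = 237
→ shifted right by 1 → 01110110 = 118
98 = 01100010
→ OR → 01110110 = 118

118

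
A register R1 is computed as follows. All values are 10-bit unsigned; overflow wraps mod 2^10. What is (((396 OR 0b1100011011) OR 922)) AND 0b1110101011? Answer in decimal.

396 = 0110001100
0b1100011011 = 1100011011
→ OR → 1110011111 = 927
922 = 1110011010
→ OR → 1110011111 = 927
0b1110101011 = 1110101011
→ AND → 1110001011 = 907

907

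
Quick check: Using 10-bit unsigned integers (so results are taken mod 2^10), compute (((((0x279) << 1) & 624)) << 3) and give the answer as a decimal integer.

0x279 = 1001111001
→ << 1 (mod 2^10) → 0011110010 = 242
624 = 1001110000
→ & → 0001110000 = 112
→ << 3 (mod 2^10) → 1110000000 = 896

896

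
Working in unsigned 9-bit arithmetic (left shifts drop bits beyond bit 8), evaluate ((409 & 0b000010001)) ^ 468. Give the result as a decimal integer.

453

409 = 110011001
0b000010001 = 000010001
→ & → 000010001 = 17
468 = 111010100
→ ^ → 111000101 = 453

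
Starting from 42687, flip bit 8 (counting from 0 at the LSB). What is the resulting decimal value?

x = 1010011010111111
bit 8 is currently 0; toggle it via x ^ (1 << 8) = x ^ 256
→ 1010011110111111 = 42943

42943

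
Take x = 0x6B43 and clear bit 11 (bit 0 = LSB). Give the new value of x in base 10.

25411

x = 110101101000011
bit 11 is currently 1; clear it via x & ~(1 << 11) = x & ~2048
→ 110001101000011 = 25411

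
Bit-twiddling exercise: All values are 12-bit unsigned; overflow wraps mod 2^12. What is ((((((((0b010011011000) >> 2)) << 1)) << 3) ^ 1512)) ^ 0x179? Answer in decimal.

2033

0b010011011000 = 010011011000
→ >> 2 → 000100110110 = 310
→ << 1 (mod 2^12) → 001001101100 = 620
→ << 3 (mod 2^12) → 001101100000 = 864
1512 = 010111101000
→ ^ → 011010001000 = 1672
0x179 = 000101111001
→ ^ → 011111110001 = 2033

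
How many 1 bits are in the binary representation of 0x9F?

6

0x9F = 10011111
Count the 1s: 1 + 1 + 1 + 1 + 1 + 1 = 6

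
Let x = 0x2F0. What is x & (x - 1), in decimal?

736

x = 1011110000 = 752
x - 1 = 1011101111
AND   = 1011100000 = 736
(x & (x - 1) clears the lowest set bit of x.)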